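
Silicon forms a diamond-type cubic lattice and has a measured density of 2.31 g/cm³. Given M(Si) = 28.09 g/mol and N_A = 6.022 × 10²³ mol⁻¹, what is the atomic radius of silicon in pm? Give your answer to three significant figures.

For a diamond cubic cell (Z = 8), a³ = Z·M/(N_A·ρ) = 8 × 28.09 / (6.022 × 10²³ × 2.310) = 1.615 × 10^-22 cm³, so a = 5.446 × 10^-8 cm = 544.6 pm.
Nearest neighbors lie along the body diagonal with √3·a = 8r, so r = 0.2165 × a = 118 pm.

118 pm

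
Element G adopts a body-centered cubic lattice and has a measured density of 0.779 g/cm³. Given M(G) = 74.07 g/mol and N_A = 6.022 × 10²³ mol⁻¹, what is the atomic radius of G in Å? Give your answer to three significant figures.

2.95 Å

For a BCC cell (Z = 2), a³ = Z·M/(N_A·ρ) = 2 × 74.07 / (6.022 × 10²³ × 0.7790) = 3.158 × 10^-22 cm³, so a = 6.810 × 10^-8 cm = 6.810 Å.
Atoms touch along the body diagonal, so √3·a = 4r, so r = 0.4330 × a = 2.95 Å.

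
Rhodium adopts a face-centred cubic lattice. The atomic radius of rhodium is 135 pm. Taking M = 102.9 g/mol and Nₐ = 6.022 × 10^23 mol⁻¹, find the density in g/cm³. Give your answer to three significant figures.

In an FCC lattice, atoms touch along the face diagonal, so √2·a = 4r, giving a = 381.8 pm = 3.818 × 10^-8 cm.
With Z = 4, ρ = Z·M/(N_A·a³) = 4 × 102.9 / (6.022 × 10²³ × 5.567 × 10^-23) = 12.28 g/cm³.

12.3 g/cm³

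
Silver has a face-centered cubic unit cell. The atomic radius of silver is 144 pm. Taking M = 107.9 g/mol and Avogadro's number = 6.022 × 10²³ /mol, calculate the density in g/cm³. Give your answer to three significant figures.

10.6 g/cm³

In an FCC lattice, atoms touch along the face diagonal, so √2·a = 4r, giving a = 407.3 pm = 4.073 × 10^-8 cm.
With Z = 4, ρ = Z·M/(N_A·a³) = 4 × 107.9 / (6.022 × 10²³ × 6.757 × 10^-23) = 10.61 g/cm³.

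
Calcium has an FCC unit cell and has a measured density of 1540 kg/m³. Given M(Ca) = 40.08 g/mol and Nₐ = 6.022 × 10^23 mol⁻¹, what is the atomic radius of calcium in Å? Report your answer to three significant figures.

For an FCC cell (Z = 4), a³ = Z·M/(N_A·ρ) = 4 × 40.08 / (6.022 × 10²³ × 1.540) = 1.729 × 10^-22 cm³, so a = 5.571 × 10^-8 cm = 5.571 Å.
Atoms touch along the face diagonal, so √2·a = 4r, so r = 0.3536 × a = 1.97 Å.

1.97 Å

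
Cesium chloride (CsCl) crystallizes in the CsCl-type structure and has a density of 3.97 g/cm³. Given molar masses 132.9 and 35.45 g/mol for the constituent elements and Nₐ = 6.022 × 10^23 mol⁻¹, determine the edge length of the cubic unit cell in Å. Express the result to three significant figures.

M(CsCl) = 168.35 g/mol; Z = 1 formula unit per cell.
a³ = Z·M/(N_A·ρ) = 1 × 168.35 / (6.022 × 10²³ × 3.97) = 7.042 × 10^-23 cm³, so a = 4.129 × 10^-8 cm = 4.13 Å.

4.13 Å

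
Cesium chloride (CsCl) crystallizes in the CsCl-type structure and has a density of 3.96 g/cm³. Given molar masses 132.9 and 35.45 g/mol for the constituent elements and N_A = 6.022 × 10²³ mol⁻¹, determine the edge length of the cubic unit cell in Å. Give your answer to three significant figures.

M(CsCl) = 168.35 g/mol; Z = 1 formula unit per cell.
a³ = Z·M/(N_A·ρ) = 1 × 168.35 / (6.022 × 10²³ × 3.96) = 7.060 × 10^-23 cm³, so a = 4.133 × 10^-8 cm = 4.13 Å.

4.13 Å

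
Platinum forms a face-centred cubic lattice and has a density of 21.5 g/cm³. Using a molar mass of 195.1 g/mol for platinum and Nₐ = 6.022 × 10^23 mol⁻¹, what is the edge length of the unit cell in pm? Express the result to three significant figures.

392 pm

With Z = 4 atoms per FCC cell, a³ = Z·M/(N_A·ρ) = 4 × 195.1 / (6.022 × 10²³ × 21.50 g/cm³) = 6.028 × 10^-23 cm³.
a = (6.028 × 10^-23)^(1/3) = 3.921 × 10^-8 cm = 392 pm.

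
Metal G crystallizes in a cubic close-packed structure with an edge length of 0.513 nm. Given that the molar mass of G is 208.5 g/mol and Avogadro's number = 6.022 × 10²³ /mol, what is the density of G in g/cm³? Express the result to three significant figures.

10.3 g/cm³

An FCC unit cell contains Z = 4 atoms.
Cell volume: a³ = (0.513 nm)³ = (5.130 × 10^-8 cm)³ = 1.350 × 10^-22 cm³.
ρ = Z·M/(N_A·a³) = 4 × 208.5 / (6.022 × 10²³ × 1.350 × 10^-22) = 10.26 g/cm³.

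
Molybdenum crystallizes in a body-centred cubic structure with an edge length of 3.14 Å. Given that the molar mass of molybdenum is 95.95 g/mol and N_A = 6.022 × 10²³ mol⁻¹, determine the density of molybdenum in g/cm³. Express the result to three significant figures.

A BCC unit cell contains Z = 2 atoms.
Cell volume: a³ = (3.14 Å)³ = (3.140 × 10^-8 cm)³ = 3.096 × 10^-23 cm³.
ρ = Z·M/(N_A·a³) = 2 × 95.95 / (6.022 × 10²³ × 3.096 × 10^-23) = 10.29 g/cm³.

10.3 g/cm³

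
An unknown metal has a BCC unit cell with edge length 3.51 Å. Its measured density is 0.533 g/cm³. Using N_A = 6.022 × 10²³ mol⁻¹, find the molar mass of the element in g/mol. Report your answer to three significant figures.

6.94 g/mol

A BCC cell has Z = 2 atoms; a = 3.510 × 10^-8 cm.
M = ρ·N_A·a³/Z = 0.533 × 6.022 × 10²³ × 4.324 × 10^-23 / 2 = 6.94 g/mol.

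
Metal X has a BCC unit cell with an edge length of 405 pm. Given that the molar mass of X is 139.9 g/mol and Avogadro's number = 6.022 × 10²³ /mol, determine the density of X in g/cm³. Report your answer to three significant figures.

6.99 g/cm³

A BCC unit cell contains Z = 2 atoms.
Cell volume: a³ = (405 pm)³ = (4.050 × 10^-8 cm)³ = 6.643 × 10^-23 cm³.
ρ = Z·M/(N_A·a³) = 2 × 139.9 / (6.022 × 10²³ × 6.643 × 10^-23) = 6.994 g/cm³.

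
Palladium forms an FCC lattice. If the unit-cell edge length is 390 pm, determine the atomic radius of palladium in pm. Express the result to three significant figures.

In an FCC lattice, atoms touch along the face diagonal, so √2·a = 4r.
r = √2·a/4 = 1.4142 × 390 / 4 = 138 pm.

138 pm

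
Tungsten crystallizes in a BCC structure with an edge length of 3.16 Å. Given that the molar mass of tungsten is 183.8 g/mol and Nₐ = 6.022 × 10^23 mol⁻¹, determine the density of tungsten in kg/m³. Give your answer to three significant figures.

19300 kg/m³

A BCC unit cell contains Z = 2 atoms.
Cell volume: a³ = (3.16 Å)³ = (3.160 × 10^-8 cm)³ = 3.155 × 10^-23 cm³.
ρ = Z·M/(N_A·a³) = 2 × 183.8 / (6.022 × 10²³ × 3.155 × 10^-23) = 19.35 g/cm³ = 19300 kg/m³.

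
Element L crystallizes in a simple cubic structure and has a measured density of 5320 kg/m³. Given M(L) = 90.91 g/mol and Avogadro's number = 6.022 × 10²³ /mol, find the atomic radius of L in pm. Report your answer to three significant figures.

153 pm

For a simple cubic cell (Z = 1), a³ = Z·M/(N_A·ρ) = 1 × 90.91 / (6.022 × 10²³ × 5.320) = 2.838 × 10^-23 cm³, so a = 3.050 × 10^-8 cm = 305.0 pm.
Atoms touch along the cell edge, so a = 2r, so r = 0.5000 × a = 153 pm.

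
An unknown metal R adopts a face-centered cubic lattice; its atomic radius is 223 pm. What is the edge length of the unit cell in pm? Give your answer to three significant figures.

631 pm

In an FCC lattice, atoms touch along the face diagonal, so √2·a = 4r.
a = 4r/√2 = 4 × 223 / 1.4142 = 631 pm.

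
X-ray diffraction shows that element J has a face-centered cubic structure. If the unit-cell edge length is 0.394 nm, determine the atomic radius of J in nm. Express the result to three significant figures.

0.139 nm

In an FCC lattice, atoms touch along the face diagonal, so √2·a = 4r.
r = √2·a/4 = 1.4142 × 0.394 / 4 = 0.139 nm.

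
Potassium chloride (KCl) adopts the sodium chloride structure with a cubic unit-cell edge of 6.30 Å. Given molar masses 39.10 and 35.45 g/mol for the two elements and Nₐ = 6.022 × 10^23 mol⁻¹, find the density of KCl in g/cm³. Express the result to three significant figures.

1.98 g/cm³

The sodium chloride structure contains Z = 4 formula units per cell; M(KCl) = 39.10 + 35.45 = 74.55 g/mol.
a³ = (6.300 × 10^-8 cm)³ = 2.500 × 10^-22 cm³.
ρ = 4 × 74.55 / (6.022 × 10²³ × 2.500 × 10^-22) = 1.980 g/cm³.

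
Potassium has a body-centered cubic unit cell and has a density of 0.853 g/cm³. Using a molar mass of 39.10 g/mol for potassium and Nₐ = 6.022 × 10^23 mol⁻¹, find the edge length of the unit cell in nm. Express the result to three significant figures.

0.534 nm

With Z = 2 atoms per BCC cell, a³ = Z·M/(N_A·ρ) = 2 × 39.10 / (6.022 × 10²³ × 0.8530 g/cm³) = 1.522 × 10^-22 cm³.
a = (1.522 × 10^-22)^(1/3) = 5.340 × 10^-8 cm = 0.534 nm.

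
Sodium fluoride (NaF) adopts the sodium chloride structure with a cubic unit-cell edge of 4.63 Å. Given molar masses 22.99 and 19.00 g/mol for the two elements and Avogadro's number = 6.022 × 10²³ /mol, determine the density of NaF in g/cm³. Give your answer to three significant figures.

2.81 g/cm³

The sodium chloride structure contains Z = 4 formula units per cell; M(NaF) = 22.99 + 19.00 = 41.99 g/mol.
a³ = (4.630 × 10^-8 cm)³ = 9.925 × 10^-23 cm³.
ρ = 4 × 41.99 / (6.022 × 10²³ × 9.925 × 10^-23) = 2.810 g/cm³.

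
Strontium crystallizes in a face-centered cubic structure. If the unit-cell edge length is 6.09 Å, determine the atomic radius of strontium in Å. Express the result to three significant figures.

2.15 Å

In an FCC lattice, atoms touch along the face diagonal, so √2·a = 4r.
r = √2·a/4 = 1.4142 × 6.09 / 4 = 2.15 Å.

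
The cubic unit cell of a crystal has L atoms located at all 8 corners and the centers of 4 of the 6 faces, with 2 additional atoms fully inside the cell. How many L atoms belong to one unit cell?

Corner atoms are shared by 8 cells (1/8 each), face atoms by 2 (1/2 each), interior atoms are unshared.
Net atoms = 8 × 1/8 + 4 × 1/2 + 2 = 1 + 2 + 2 = 5.

5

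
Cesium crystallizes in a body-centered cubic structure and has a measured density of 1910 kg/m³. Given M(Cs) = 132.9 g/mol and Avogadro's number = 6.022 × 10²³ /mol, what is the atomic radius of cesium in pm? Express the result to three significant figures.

For a BCC cell (Z = 2), a³ = Z·M/(N_A·ρ) = 2 × 132.9 / (6.022 × 10²³ × 1.910) = 2.311 × 10^-22 cm³, so a = 6.137 × 10^-8 cm = 613.7 pm.
Atoms touch along the body diagonal, so √3·a = 4r, so r = 0.4330 × a = 266 pm.

266 pm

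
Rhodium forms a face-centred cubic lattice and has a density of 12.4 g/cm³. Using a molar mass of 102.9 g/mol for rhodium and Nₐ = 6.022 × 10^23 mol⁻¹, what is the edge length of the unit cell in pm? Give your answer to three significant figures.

381 pm

With Z = 4 atoms per FCC cell, a³ = Z·M/(N_A·ρ) = 4 × 102.9 / (6.022 × 10²³ × 12.40 g/cm³) = 5.512 × 10^-23 cm³.
a = (5.512 × 10^-23)^(1/3) = 3.806 × 10^-8 cm = 381 pm.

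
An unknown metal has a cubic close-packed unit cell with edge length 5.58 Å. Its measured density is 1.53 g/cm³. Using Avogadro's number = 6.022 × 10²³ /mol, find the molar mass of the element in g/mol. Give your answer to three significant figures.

40.0 g/mol

An FCC cell has Z = 4 atoms; a = 5.580 × 10^-8 cm.
M = ρ·N_A·a³/Z = 1.53 × 6.022 × 10²³ × 1.737 × 10^-22 / 4 = 40.0 g/mol.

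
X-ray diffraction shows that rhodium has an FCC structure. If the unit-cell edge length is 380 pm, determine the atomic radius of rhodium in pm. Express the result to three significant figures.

134 pm

In an FCC lattice, atoms touch along the face diagonal, so √2·a = 4r.
r = √2·a/4 = 1.4142 × 380 / 4 = 134 pm.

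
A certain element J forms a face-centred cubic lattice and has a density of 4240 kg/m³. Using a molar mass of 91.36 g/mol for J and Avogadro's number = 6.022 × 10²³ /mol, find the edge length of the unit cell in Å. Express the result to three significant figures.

With Z = 4 atoms per FCC cell, a³ = Z·M/(N_A·ρ) = 4 × 91.36 / (6.022 × 10²³ × 4.240 g/cm³) = 1.431 × 10^-22 cm³.
a = (1.431 × 10^-22)^(1/3) = 5.231 × 10^-8 cm = 5.23 Å.

5.23 Å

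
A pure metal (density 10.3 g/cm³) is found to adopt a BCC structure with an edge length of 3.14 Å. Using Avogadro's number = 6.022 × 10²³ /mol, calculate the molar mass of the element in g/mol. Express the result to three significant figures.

96.0 g/mol

A BCC cell has Z = 2 atoms; a = 3.140 × 10^-8 cm.
M = ρ·N_A·a³/Z = 10.3 × 6.022 × 10²³ × 3.096 × 10^-23 / 2 = 96.0 g/mol.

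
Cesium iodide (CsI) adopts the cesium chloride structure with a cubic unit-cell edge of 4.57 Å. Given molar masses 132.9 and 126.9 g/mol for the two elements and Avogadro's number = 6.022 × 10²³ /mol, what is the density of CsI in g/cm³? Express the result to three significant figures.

The cesium chloride structure contains Z = 1 formula unit per cell; M(CsI) = 132.9 + 126.9 = 259.8 g/mol.
a³ = (4.570 × 10^-8 cm)³ = 9.544 × 10^-23 cm³.
ρ = 1 × 259.8 / (6.022 × 10²³ × 9.544 × 10^-23) = 4.520 g/cm³.

4.52 g/cm³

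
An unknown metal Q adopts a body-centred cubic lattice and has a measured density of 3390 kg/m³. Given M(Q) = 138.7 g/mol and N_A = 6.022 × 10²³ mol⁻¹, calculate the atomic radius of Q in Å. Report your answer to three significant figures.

2.23 Å

For a BCC cell (Z = 2), a³ = Z·M/(N_A·ρ) = 2 × 138.7 / (6.022 × 10²³ × 3.390) = 1.359 × 10^-22 cm³, so a = 5.141 × 10^-8 cm = 5.141 Å.
Atoms touch along the body diagonal, so √3·a = 4r, so r = 0.4330 × a = 2.23 Å.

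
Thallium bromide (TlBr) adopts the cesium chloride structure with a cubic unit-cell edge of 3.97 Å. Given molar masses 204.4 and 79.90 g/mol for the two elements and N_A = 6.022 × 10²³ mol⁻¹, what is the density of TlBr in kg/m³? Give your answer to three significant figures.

7550 kg/m³

The cesium chloride structure contains Z = 1 formula unit per cell; M(TlBr) = 204.4 + 79.90 = 284.3 g/mol.
a³ = (3.970 × 10^-8 cm)³ = 6.257 × 10^-23 cm³.
ρ = 1 × 284.3 / (6.022 × 10²³ × 6.257 × 10^-23) = 7.545 g/cm³ = 7550 kg/m³.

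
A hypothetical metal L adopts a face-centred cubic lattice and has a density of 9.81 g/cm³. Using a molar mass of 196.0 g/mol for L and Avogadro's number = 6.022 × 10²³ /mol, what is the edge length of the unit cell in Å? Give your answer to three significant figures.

5.10 Å

With Z = 4 atoms per FCC cell, a³ = Z·M/(N_A·ρ) = 4 × 196.0 / (6.022 × 10²³ × 9.810 g/cm³) = 1.327 × 10^-22 cm³.
a = (1.327 × 10^-22)^(1/3) = 5.101 × 10^-8 cm = 5.10 Å.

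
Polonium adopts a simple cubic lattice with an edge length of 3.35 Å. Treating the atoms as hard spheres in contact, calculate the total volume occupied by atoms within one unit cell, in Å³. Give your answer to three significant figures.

In a simple cubic lattice atoms touch along the cell edge, so a = 2r, so r = 0.5000a = 1.675 Å.
V_atoms = Z × (4/3)πr³ = 1 × (4/3)π × (1.675)³ = 19.7 Å³.

19.7 Å³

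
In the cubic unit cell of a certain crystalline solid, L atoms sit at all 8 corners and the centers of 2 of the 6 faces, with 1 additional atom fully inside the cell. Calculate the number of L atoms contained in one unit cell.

Corner atoms are shared by 8 cells (1/8 each), face atoms by 2 (1/2 each), interior atoms are unshared.
Net atoms = 8 × 1/8 + 2 × 1/2 + 1 = 1 + 1 + 1 = 3.

3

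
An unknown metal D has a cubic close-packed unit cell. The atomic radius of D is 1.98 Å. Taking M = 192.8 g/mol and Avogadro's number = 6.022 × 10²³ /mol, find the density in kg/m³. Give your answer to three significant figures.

In an FCC lattice, atoms touch along the face diagonal, so √2·a = 4r, giving a = 5.600 Å = 5.600 × 10^-8 cm.
With Z = 4, ρ = Z·M/(N_A·a³) = 4 × 192.8 / (6.022 × 10²³ × 1.756 × 10^-22) = 7.291 g/cm³ = 7290 kg/m³.

7290 kg/m³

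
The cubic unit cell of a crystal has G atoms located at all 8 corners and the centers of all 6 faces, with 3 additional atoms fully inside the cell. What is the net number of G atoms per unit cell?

Corner atoms are shared by 8 cells (1/8 each), face atoms by 2 (1/2 each), interior atoms are unshared.
Net atoms = 8 × 1/8 + 6 × 1/2 + 3 = 1 + 3 + 3 = 7.

7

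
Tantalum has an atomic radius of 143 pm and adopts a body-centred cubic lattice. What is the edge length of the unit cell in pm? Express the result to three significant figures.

330 pm

In a BCC lattice, atoms touch along the body diagonal, so √3·a = 4r.
a = 4r/√3 = 4 × 143 / 1.7321 = 330 pm.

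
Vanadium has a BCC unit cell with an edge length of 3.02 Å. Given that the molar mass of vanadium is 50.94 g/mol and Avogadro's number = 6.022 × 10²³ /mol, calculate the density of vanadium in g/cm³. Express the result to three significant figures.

6.14 g/cm³

A BCC unit cell contains Z = 2 atoms.
Cell volume: a³ = (3.02 Å)³ = (3.020 × 10^-8 cm)³ = 2.754 × 10^-23 cm³.
ρ = Z·M/(N_A·a³) = 2 × 50.94 / (6.022 × 10²³ × 2.754 × 10^-23) = 6.142 g/cm³.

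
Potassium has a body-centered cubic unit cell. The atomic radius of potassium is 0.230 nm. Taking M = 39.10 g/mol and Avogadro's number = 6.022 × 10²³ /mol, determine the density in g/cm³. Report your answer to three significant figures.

In a BCC lattice, atoms touch along the body diagonal, so √3·a = 4r, giving a = 0.5312 nm = 5.312 × 10^-8 cm.
With Z = 2, ρ = Z·M/(N_A·a³) = 2 × 39.10 / (6.022 × 10²³ × 1.499 × 10^-22) = 0.8665 g/cm³.

0.867 g/cm³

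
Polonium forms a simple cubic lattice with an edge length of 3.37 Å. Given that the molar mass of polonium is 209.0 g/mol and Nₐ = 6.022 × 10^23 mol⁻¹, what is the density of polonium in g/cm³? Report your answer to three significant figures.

9.07 g/cm³

A simple cubic unit cell contains Z = 1 atom.
Cell volume: a³ = (3.37 Å)³ = (3.370 × 10^-8 cm)³ = 3.827 × 10^-23 cm³.
ρ = Z·M/(N_A·a³) = 1 × 209.0 / (6.022 × 10²³ × 3.827 × 10^-23) = 9.068 g/cm³.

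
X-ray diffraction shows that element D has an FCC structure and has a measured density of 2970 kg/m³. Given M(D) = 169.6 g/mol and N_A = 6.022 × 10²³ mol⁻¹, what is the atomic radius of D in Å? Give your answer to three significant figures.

For an FCC cell (Z = 4), a³ = Z·M/(N_A·ρ) = 4 × 169.6 / (6.022 × 10²³ × 2.970) = 3.793 × 10^-22 cm³, so a = 7.239 × 10^-8 cm = 7.239 Å.
Atoms touch along the face diagonal, so √2·a = 4r, so r = 0.3536 × a = 2.56 Å.

2.56 Å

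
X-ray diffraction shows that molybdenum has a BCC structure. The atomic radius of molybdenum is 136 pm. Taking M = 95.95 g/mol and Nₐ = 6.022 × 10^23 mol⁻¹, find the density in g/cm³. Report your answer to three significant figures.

In a BCC lattice, atoms touch along the body diagonal, so √3·a = 4r, giving a = 314.1 pm = 3.141 × 10^-8 cm.
With Z = 2, ρ = Z·M/(N_A·a³) = 2 × 95.95 / (6.022 × 10²³ × 3.098 × 10^-23) = 10.29 g/cm³.

10.3 g/cm³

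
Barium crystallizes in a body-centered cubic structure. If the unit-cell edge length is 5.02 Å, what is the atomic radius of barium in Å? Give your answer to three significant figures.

2.17 Å

In a BCC lattice, atoms touch along the body diagonal, so √3·a = 4r.
r = √3·a/4 = 1.7321 × 5.02 / 4 = 2.17 Å.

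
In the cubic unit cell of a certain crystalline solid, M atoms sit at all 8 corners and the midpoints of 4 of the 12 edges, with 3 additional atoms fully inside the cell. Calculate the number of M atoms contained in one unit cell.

Corner atoms are shared by 8 cells (1/8 each), edge atoms by 4 (1/4 each), interior atoms are unshared.
Net atoms = 8 × 1/8 + 4 × 1/4 + 3 = 1 + 1 + 3 = 5.

5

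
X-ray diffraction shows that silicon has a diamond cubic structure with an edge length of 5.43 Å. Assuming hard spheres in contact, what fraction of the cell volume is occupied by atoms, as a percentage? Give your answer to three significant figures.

34.0%

In a diamond cubic lattice nearest neighbors lie along the body diagonal with √3·a = 8r, so r = 0.2165a = 1.176 Å.
Packing fraction = Z·(4/3)πr³ / a³ = 8 × (4/3)π × (1.176)³ / (5.43)³ = 0.3401 = 34.0%.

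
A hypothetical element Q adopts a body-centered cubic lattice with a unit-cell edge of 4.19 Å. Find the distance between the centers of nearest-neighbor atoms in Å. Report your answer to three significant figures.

In a BCC structure, atoms touch along the body diagonal, so √3·a = 4r; the nearest-neighbor distance equals 2r = 0.8660·a.
d = 0.8660 × 4.19 = 3.63 Å.

3.63 Å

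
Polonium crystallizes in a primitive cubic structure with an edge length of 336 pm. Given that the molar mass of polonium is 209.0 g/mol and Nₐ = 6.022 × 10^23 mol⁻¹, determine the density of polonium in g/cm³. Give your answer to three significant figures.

9.15 g/cm³

A simple cubic unit cell contains Z = 1 atom.
Cell volume: a³ = (336 pm)³ = (3.360 × 10^-8 cm)³ = 3.793 × 10^-23 cm³.
ρ = Z·M/(N_A·a³) = 1 × 209.0 / (6.022 × 10²³ × 3.793 × 10^-23) = 9.149 g/cm³.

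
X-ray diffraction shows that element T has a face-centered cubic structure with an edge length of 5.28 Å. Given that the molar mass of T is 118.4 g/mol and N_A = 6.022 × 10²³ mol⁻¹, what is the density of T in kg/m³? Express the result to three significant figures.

5340 kg/m³

An FCC unit cell contains Z = 4 atoms.
Cell volume: a³ = (5.28 Å)³ = (5.280 × 10^-8 cm)³ = 1.472 × 10^-22 cm³.
ρ = Z·M/(N_A·a³) = 4 × 118.4 / (6.022 × 10²³ × 1.472 × 10^-22) = 5.343 g/cm³ = 5340 kg/m³.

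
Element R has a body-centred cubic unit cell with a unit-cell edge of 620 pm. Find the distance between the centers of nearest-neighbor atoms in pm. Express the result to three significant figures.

In a BCC structure, atoms touch along the body diagonal, so √3·a = 4r; the nearest-neighbor distance equals 2r = 0.8660·a.
d = 0.8660 × 620 = 537 pm.

537 pm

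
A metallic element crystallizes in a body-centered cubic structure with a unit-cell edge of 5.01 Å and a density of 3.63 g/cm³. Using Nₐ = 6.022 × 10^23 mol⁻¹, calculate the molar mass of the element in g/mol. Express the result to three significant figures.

137 g/mol

A BCC cell has Z = 2 atoms; a = 5.010 × 10^-8 cm.
M = ρ·N_A·a³/Z = 3.63 × 6.022 × 10²³ × 1.258 × 10^-22 / 2 = 137 g/mol.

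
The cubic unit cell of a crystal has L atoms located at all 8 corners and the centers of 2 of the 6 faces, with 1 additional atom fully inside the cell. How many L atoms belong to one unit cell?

Corner atoms are shared by 8 cells (1/8 each), face atoms by 2 (1/2 each), interior atoms are unshared.
Net atoms = 8 × 1/8 + 2 × 1/2 + 1 = 1 + 1 + 1 = 3.

3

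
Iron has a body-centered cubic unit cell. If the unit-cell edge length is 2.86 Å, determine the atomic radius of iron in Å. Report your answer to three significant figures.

1.24 Å

In a BCC lattice, atoms touch along the body diagonal, so √3·a = 4r.
r = √3·a/4 = 1.7321 × 2.86 / 4 = 1.24 Å.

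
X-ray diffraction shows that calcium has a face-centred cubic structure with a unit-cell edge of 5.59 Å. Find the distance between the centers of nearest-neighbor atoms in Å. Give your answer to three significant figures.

3.95 Å

In an FCC structure, atoms touch along the face diagonal, so √2·a = 4r; the nearest-neighbor distance equals 2r = 0.7071·a.
d = 0.7071 × 5.59 = 3.95 Å.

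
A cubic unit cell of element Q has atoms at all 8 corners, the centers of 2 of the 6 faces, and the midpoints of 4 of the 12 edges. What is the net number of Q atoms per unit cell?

3

Corner atoms are shared by 8 cells (1/8 each), face atoms by 2 (1/2 each), edge atoms by 4 (1/4 each).
Net atoms = 8 × 1/8 + 2 × 1/2 + 4 × 1/4 = 1 + 1 + 1 = 3.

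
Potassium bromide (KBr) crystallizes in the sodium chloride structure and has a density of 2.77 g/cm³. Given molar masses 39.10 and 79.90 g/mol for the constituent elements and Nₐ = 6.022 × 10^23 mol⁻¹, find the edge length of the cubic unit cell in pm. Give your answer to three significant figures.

658 pm

M(KBr) = 119.0 g/mol; Z = 4 formula units per cell.
a³ = Z·M/(N_A·ρ) = 4 × 119.0 / (6.022 × 10²³ × 2.77) = 2.854 × 10^-22 cm³, so a = 6.584 × 10^-8 cm = 658 pm.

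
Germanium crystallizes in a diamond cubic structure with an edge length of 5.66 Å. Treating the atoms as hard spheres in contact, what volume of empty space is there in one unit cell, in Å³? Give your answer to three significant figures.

In a diamond cubic lattice nearest neighbors lie along the body diagonal with √3·a = 8r, so r = 0.2165a = 1.225 Å.
V_cell = a³ = 181.3 Å³; V_atoms = 8 × (4/3)πr³ = 61.67 Å³.
Empty space = 181.3 − 61.67 = 120 Å³.

120 Å³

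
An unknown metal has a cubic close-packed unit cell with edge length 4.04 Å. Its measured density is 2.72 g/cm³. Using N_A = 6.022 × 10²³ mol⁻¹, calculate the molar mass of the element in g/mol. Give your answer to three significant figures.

An FCC cell has Z = 4 atoms; a = 4.040 × 10^-8 cm.
M = ρ·N_A·a³/Z = 2.72 × 6.022 × 10²³ × 6.594 × 10^-23 / 4 = 27.0 g/mol.

27.0 g/mol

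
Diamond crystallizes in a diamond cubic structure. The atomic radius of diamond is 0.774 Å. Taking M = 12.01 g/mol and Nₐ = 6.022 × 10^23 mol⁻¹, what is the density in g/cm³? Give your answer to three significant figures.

In a diamond cubic lattice, nearest neighbors lie along the body diagonal with √3·a = 8r, giving a = 3.575 Å = 3.575 × 10^-8 cm.
With Z = 8, ρ = Z·M/(N_A·a³) = 8 × 12.01 / (6.022 × 10²³ × 4.569 × 10^-23) = 3.492 g/cm³.

3.49 g/cm³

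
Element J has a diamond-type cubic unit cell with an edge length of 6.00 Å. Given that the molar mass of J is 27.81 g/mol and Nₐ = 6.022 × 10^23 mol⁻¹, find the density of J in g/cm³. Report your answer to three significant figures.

1.71 g/cm³

A diamond cubic unit cell contains Z = 8 atoms.
Cell volume: a³ = (6.00 Å)³ = (6.000 × 10^-8 cm)³ = 2.160 × 10^-22 cm³.
ρ = Z·M/(N_A·a³) = 8 × 27.81 / (6.022 × 10²³ × 2.160 × 10^-22) = 1.710 g/cm³.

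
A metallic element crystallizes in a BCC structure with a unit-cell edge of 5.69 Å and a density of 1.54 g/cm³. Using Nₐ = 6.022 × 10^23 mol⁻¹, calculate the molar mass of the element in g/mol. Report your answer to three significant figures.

A BCC cell has Z = 2 atoms; a = 5.690 × 10^-8 cm.
M = ρ·N_A·a³/Z = 1.54 × 6.022 × 10²³ × 1.842 × 10^-22 / 2 = 85.4 g/mol.

85.4 g/mol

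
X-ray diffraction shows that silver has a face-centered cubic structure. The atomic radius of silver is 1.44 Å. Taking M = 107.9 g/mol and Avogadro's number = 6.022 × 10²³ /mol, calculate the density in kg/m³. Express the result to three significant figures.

10600 kg/m³

In an FCC lattice, atoms touch along the face diagonal, so √2·a = 4r, giving a = 4.073 Å = 4.073 × 10^-8 cm.
With Z = 4, ρ = Z·M/(N_A·a³) = 4 × 107.9 / (6.022 × 10²³ × 6.757 × 10^-23) = 10.61 g/cm³ = 10600 kg/m³.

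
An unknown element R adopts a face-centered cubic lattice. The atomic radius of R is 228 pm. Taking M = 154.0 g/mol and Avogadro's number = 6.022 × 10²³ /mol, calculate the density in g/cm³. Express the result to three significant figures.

3.81 g/cm³

In an FCC lattice, atoms touch along the face diagonal, so √2·a = 4r, giving a = 644.9 pm = 6.449 × 10^-8 cm.
With Z = 4, ρ = Z·M/(N_A·a³) = 4 × 154.0 / (6.022 × 10²³ × 2.682 × 10^-22) = 3.814 g/cm³.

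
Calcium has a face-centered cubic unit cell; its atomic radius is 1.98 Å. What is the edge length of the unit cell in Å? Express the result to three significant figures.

5.60 Å

In an FCC lattice, atoms touch along the face diagonal, so √2·a = 4r.
a = 4r/√2 = 4 × 1.98 / 1.4142 = 5.60 Å.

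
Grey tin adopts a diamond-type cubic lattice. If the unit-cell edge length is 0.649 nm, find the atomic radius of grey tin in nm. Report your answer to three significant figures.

0.141 nm

In a diamond cubic lattice, nearest neighbors lie along the body diagonal with √3·a = 8r.
r = √3·a/8 = 1.7321 × 0.649 / 8 = 0.141 nm.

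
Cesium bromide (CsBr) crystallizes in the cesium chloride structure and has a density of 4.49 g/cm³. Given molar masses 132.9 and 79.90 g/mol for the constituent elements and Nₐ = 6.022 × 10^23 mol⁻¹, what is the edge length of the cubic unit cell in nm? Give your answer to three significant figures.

0.429 nm

M(CsBr) = 212.8 g/mol; Z = 1 formula unit per cell.
a³ = Z·M/(N_A·ρ) = 1 × 212.8 / (6.022 × 10²³ × 4.49) = 7.870 × 10^-23 cm³, so a = 4.285 × 10^-8 cm = 0.429 nm.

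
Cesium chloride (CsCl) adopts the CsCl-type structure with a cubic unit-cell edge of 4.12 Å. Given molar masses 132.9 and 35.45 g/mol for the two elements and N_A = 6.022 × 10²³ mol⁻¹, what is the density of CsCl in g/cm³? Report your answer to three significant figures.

4.00 g/cm³

The CsCl-type structure contains Z = 1 formula unit per cell; M(CsCl) = 132.9 + 35.45 = 168.35 g/mol.
a³ = (4.120 × 10^-8 cm)³ = 6.993 × 10^-23 cm³.
ρ = 1 × 168.35 / (6.022 × 10²³ × 6.993 × 10^-23) = 3.997 g/cm³.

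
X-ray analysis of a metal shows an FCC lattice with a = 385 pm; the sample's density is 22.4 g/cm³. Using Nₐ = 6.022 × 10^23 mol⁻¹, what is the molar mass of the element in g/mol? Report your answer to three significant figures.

192 g/mol

An FCC cell has Z = 4 atoms; a = 3.850 × 10^-8 cm.
M = ρ·N_A·a³/Z = 22.4 × 6.022 × 10²³ × 5.707 × 10^-23 / 4 = 192 g/mol.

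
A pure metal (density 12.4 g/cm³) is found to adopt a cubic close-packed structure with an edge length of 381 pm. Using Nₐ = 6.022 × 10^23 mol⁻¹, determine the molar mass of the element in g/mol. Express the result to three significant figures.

An FCC cell has Z = 4 atoms; a = 3.810 × 10^-8 cm.
M = ρ·N_A·a³/Z = 12.4 × 6.022 × 10²³ × 5.531 × 10^-23 / 4 = 103 g/mol.

103 g/mol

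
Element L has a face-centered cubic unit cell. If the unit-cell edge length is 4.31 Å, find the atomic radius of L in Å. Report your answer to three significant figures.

1.52 Å

In an FCC lattice, atoms touch along the face diagonal, so √2·a = 4r.
r = √2·a/4 = 1.4142 × 4.31 / 4 = 1.52 Å.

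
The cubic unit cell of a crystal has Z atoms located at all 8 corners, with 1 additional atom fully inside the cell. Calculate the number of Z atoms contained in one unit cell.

2

Corner atoms are shared by 8 cells (1/8 each), interior atoms are unshared.
Net atoms = 8 × 1/8 + 1 = 1 + 1 = 2.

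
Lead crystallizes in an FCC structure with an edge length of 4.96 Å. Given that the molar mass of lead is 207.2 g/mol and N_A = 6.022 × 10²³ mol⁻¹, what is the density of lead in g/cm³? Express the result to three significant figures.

11.3 g/cm³

An FCC unit cell contains Z = 4 atoms.
Cell volume: a³ = (4.96 Å)³ = (4.960 × 10^-8 cm)³ = 1.220 × 10^-22 cm³.
ρ = Z·M/(N_A·a³) = 4 × 207.2 / (6.022 × 10²³ × 1.220 × 10^-22) = 11.28 g/cm³.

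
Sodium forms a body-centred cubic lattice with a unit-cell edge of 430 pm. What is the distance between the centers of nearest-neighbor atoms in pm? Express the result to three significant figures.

372 pm

In a BCC structure, atoms touch along the body diagonal, so √3·a = 4r; the nearest-neighbor distance equals 2r = 0.8660·a.
d = 0.8660 × 430 = 372 pm.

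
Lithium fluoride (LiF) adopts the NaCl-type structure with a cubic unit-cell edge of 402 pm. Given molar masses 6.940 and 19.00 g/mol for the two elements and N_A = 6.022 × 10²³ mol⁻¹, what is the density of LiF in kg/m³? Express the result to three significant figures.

The NaCl-type structure contains Z = 4 formula units per cell; M(LiF) = 6.940 + 19.00 = 25.94 g/mol.
a³ = (4.020 × 10^-8 cm)³ = 6.496 × 10^-23 cm³.
ρ = 4 × 25.94 / (6.022 × 10²³ × 6.496 × 10^-23) = 2.652 g/cm³ = 2650 kg/m³.

2650 kg/m³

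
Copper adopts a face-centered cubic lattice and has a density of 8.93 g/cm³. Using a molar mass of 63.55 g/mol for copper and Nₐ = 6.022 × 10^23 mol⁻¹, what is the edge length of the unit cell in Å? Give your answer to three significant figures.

3.62 Å

With Z = 4 atoms per FCC cell, a³ = Z·M/(N_A·ρ) = 4 × 63.55 / (6.022 × 10²³ × 8.930 g/cm³) = 4.727 × 10^-23 cm³.
a = (4.727 × 10^-23)^(1/3) = 3.616 × 10^-8 cm = 3.62 Å.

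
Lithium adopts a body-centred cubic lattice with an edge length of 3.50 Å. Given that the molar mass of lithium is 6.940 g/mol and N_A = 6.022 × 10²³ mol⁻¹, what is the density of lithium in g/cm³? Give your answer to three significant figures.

0.538 g/cm³

A BCC unit cell contains Z = 2 atoms.
Cell volume: a³ = (3.50 Å)³ = (3.500 × 10^-8 cm)³ = 4.288 × 10^-23 cm³.
ρ = Z·M/(N_A·a³) = 2 × 6.940 / (6.022 × 10²³ × 4.288 × 10^-23) = 0.5376 g/cm³.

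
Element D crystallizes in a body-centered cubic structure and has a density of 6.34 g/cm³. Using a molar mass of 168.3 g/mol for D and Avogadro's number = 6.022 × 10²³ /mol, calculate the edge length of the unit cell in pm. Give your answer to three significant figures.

With Z = 2 atoms per BCC cell, a³ = Z·M/(N_A·ρ) = 2 × 168.3 / (6.022 × 10²³ × 6.340 g/cm³) = 8.816 × 10^-23 cm³.
a = (8.816 × 10^-23)^(1/3) = 4.451 × 10^-8 cm = 445 pm.

445 pm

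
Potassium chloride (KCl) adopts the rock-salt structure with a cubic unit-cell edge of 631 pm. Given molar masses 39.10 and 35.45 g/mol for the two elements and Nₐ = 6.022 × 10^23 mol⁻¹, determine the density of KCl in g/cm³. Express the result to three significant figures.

1.97 g/cm³

The rock-salt structure contains Z = 4 formula units per cell; M(KCl) = 39.10 + 35.45 = 74.55 g/mol.
a³ = (6.310 × 10^-8 cm)³ = 2.512 × 10^-22 cm³.
ρ = 4 × 74.55 / (6.022 × 10²³ × 2.512 × 10^-22) = 1.971 g/cm³.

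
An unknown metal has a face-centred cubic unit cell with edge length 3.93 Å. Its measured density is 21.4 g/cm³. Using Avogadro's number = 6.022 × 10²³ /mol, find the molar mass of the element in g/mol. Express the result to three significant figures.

196 g/mol

An FCC cell has Z = 4 atoms; a = 3.930 × 10^-8 cm.
M = ρ·N_A·a³/Z = 21.4 × 6.022 × 10²³ × 6.070 × 10^-23 / 4 = 196 g/mol.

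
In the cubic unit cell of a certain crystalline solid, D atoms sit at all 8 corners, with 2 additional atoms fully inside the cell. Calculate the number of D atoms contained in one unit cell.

3

Corner atoms are shared by 8 cells (1/8 each), interior atoms are unshared.
Net atoms = 8 × 1/8 + 2 = 1 + 2 = 3.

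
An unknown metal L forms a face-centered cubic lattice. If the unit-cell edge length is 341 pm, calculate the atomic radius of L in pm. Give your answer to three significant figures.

In an FCC lattice, atoms touch along the face diagonal, so √2·a = 4r.
r = √2·a/4 = 1.4142 × 341 / 4 = 121 pm.

121 pm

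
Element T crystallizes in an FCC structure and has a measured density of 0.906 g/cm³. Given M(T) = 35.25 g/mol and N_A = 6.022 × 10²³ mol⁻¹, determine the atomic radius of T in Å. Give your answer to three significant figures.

2.25 Å

For an FCC cell (Z = 4), a³ = Z·M/(N_A·ρ) = 4 × 35.25 / (6.022 × 10²³ × 0.9060) = 2.584 × 10^-22 cm³, so a = 6.370 × 10^-8 cm = 6.370 Å.
Atoms touch along the face diagonal, so √2·a = 4r, so r = 0.3536 × a = 2.25 Å.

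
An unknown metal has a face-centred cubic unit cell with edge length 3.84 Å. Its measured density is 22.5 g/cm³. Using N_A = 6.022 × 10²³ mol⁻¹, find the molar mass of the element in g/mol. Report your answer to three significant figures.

192 g/mol

An FCC cell has Z = 4 atoms; a = 3.840 × 10^-8 cm.
M = ρ·N_A·a³/Z = 22.5 × 6.022 × 10²³ × 5.662 × 10^-23 / 4 = 192 g/mol.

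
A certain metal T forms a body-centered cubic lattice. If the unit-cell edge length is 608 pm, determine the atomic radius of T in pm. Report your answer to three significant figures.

In a BCC lattice, atoms touch along the body diagonal, so √3·a = 4r.
r = √3·a/4 = 1.7321 × 608 / 4 = 263 pm.

263 pm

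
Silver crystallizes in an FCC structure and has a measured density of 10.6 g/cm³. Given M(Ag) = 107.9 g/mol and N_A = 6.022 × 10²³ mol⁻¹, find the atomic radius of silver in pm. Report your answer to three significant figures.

144 pm

For an FCC cell (Z = 4), a³ = Z·M/(N_A·ρ) = 4 × 107.9 / (6.022 × 10²³ × 10.60) = 6.761 × 10^-23 cm³, so a = 4.074 × 10^-8 cm = 407.4 pm.
Atoms touch along the face diagonal, so √2·a = 4r, so r = 0.3536 × a = 144 pm.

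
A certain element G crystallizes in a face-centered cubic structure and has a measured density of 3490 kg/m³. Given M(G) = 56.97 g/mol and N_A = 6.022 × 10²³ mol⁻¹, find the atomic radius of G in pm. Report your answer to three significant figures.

For an FCC cell (Z = 4), a³ = Z·M/(N_A·ρ) = 4 × 56.97 / (6.022 × 10²³ × 3.490) = 1.084 × 10^-22 cm³, so a = 4.768 × 10^-8 cm = 476.8 pm.
Atoms touch along the face diagonal, so √2·a = 4r, so r = 0.3536 × a = 169 pm.

169 pm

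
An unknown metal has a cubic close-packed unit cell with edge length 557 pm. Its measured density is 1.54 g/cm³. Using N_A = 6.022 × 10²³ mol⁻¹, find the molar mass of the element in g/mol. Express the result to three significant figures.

An FCC cell has Z = 4 atoms; a = 5.570 × 10^-8 cm.
M = ρ·N_A·a³/Z = 1.54 × 6.022 × 10²³ × 1.728 × 10^-22 / 4 = 40.1 g/mol.

40.1 g/mol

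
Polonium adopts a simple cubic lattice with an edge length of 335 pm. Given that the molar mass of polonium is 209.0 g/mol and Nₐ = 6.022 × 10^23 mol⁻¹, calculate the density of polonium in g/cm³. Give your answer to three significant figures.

9.23 g/cm³

A simple cubic unit cell contains Z = 1 atom.
Cell volume: a³ = (335 pm)³ = (3.350 × 10^-8 cm)³ = 3.760 × 10^-23 cm³.
ρ = Z·M/(N_A·a³) = 1 × 209.0 / (6.022 × 10²³ × 3.760 × 10^-23) = 9.231 g/cm³.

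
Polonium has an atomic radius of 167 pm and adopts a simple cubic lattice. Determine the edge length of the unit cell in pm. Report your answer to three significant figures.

In a simple cubic lattice, atoms touch along the cell edge, so a = 2r.
a = 2r = 2 × 167 = 334 pm.

334 pm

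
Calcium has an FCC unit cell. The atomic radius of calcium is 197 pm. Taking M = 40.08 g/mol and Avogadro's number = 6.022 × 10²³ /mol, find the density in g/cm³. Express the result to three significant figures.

In an FCC lattice, atoms touch along the face diagonal, so √2·a = 4r, giving a = 557.2 pm = 5.572 × 10^-8 cm.
With Z = 4, ρ = Z·M/(N_A·a³) = 4 × 40.08 / (6.022 × 10²³ × 1.730 × 10^-22) = 1.539 g/cm³.

1.54 g/cm³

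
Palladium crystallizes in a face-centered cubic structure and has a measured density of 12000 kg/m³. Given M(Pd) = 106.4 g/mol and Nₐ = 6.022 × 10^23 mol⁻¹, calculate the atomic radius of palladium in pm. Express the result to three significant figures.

For an FCC cell (Z = 4), a³ = Z·M/(N_A·ρ) = 4 × 106.4 / (6.022 × 10²³ × 12.00) = 5.890 × 10^-23 cm³, so a = 3.891 × 10^-8 cm = 389.1 pm.
Atoms touch along the face diagonal, so √2·a = 4r, so r = 0.3536 × a = 138 pm.

138 pm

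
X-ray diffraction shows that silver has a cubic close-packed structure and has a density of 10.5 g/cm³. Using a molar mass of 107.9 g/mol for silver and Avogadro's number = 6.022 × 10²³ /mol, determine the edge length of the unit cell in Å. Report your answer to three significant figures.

With Z = 4 atoms per FCC cell, a³ = Z·M/(N_A·ρ) = 4 × 107.9 / (6.022 × 10²³ × 10.50 g/cm³) = 6.826 × 10^-23 cm³.
a = (6.826 × 10^-23)^(1/3) = 4.087 × 10^-8 cm = 4.09 Å.

4.09 Å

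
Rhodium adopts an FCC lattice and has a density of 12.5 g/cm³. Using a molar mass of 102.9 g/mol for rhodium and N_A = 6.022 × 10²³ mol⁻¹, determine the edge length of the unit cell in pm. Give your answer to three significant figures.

380 pm

With Z = 4 atoms per FCC cell, a³ = Z·M/(N_A·ρ) = 4 × 102.9 / (6.022 × 10²³ × 12.50 g/cm³) = 5.468 × 10^-23 cm³.
a = (5.468 × 10^-23)^(1/3) = 3.796 × 10^-8 cm = 380 pm.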